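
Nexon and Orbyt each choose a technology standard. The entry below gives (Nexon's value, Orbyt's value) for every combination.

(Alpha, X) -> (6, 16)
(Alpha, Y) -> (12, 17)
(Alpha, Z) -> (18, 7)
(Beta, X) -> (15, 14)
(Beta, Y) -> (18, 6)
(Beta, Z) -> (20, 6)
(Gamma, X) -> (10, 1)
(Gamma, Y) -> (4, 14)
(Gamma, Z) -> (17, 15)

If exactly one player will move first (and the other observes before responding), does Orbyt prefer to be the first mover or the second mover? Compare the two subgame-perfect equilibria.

If Nexon leads: Orbyt's best replies are Alpha→Y, Beta→X, Gamma→Z; Nexon's induced payoffs 12, 15, 17; outcome (Gamma, Z), payoffs (17, 15).
If Orbyt leads: Nexon's best replies are X→Beta, Y→Beta, Z→Beta; Orbyt's induced payoffs 14, 6, 6; outcome (Beta, X), payoffs (15, 14).
Orbyt gets 14 moving first and 15 moving second, so Orbyt prefers to move second.

second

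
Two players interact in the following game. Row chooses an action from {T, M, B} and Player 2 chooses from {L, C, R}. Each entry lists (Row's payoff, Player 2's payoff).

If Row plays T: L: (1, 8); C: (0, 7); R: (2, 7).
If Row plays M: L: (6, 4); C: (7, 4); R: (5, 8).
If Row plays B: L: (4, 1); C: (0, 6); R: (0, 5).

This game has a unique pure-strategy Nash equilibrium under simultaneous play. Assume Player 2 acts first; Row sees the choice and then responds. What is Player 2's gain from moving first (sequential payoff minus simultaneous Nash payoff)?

Solve by backward induction (Player 2 leads).
- L → Row plays M (best of 1, 6, 4); Player 2 gets 4.
- C → Row plays M (best of 0, 7, 0); Player 2 gets 4.
- R → Row plays M (best of 2, 5, 0); Player 2 gets 8.
Maximizing over 4, 4, 8, Player 2 chooses R. Subgame-perfect outcome: (M, R) with payoffs (5, 8).
Now find the simultaneous Nash equilibrium.
Row's best replies: L→M; C→M; R→M.
Player 2's best replies: T→L; M→R; B→C.
Only (M, R) has each player best-responding; Nash payoffs (5, 8).
Player 2's commitment gain: 8 − 8 = 0.

0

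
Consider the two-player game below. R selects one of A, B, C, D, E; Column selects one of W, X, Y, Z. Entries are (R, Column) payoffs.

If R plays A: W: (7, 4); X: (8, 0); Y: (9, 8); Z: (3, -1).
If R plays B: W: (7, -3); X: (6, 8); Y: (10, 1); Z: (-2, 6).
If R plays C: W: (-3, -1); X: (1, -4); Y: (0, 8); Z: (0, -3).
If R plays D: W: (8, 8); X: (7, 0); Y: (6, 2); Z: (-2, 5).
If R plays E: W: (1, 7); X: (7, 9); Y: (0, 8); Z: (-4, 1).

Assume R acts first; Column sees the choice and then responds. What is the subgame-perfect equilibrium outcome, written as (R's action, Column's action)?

Backward induction with R moving first.
- A → Column plays Y (best of 4, 0, 8, -1); R gets 9.
- B → Column plays X (best of -3, 8, 1, 6); R gets 6.
- C → Column plays Y (best of -1, -4, 8, -3); R gets 0.
- D → Column plays W (best of 8, 0, 2, 5); R gets 8.
- E → Column plays X (best of 7, 9, 8, 1); R gets 7.
Maximizing over 9, 6, 0, 8, 7, R chooses A. Subgame-perfect outcome: (A, Y) with payoffs (9, 8).

(A, Y)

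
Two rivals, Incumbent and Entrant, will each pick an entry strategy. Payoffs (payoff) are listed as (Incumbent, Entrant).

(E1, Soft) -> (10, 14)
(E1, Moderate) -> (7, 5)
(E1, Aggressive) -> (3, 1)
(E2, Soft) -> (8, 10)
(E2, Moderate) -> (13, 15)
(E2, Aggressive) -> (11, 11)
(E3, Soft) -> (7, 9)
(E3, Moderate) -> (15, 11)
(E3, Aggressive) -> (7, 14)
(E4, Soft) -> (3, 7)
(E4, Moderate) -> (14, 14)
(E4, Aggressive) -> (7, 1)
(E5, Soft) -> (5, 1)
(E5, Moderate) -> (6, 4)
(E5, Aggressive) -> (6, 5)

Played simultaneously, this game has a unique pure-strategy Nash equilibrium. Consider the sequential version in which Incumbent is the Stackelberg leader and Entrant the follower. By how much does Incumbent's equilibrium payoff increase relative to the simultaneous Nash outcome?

4

Solve by backward induction (Incumbent leads).
- E1: Entrant compares 14, 5, 1 and picks Soft; Incumbent would get 10.
- E2: Entrant compares 10, 15, 11 and picks Moderate; Incumbent would get 13.
- E3: Entrant compares 9, 11, 14 and picks Aggressive; Incumbent would get 7.
- E4: Entrant compares 7, 14, 1 and picks Moderate; Incumbent would get 14.
- E5: Entrant compares 1, 4, 5 and picks Aggressive; Incumbent would get 6.
Incumbent's induced payoffs are 10, 13, 7, 14, 6, so Incumbent commits to E4. Subgame-perfect outcome: (E4, Moderate) with payoffs (14, 14).
Now find the simultaneous Nash equilibrium.
Incumbent's best replies: Soft→E1; Moderate→E3; Aggressive→E2.
Entrant's best replies: E1→Soft; E2→Moderate; E3→Aggressive; E4→Moderate; E5→Aggressive.
Only (E1, Soft) has each player best-responding; Nash payoffs (10, 14).
Incumbent's commitment gain: 14 − 10 = 4.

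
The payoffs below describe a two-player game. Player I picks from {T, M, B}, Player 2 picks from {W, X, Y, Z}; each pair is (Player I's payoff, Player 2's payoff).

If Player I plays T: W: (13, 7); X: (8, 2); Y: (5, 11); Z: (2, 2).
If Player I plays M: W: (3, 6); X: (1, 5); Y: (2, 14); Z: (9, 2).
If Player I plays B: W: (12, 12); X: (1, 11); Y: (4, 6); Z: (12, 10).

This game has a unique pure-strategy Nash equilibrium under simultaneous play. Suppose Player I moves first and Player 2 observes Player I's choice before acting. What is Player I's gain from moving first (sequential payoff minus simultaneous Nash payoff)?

7

Backward induction with Player I moving first.
- T → Player 2 plays Y (best of 7, 2, 11, 2); Player I gets 5.
- M → Player 2 plays Y (best of 6, 5, 14, 2); Player I gets 2.
- B → Player 2 plays W (best of 12, 11, 6, 10); Player I gets 12.
Player I's induced payoffs are 5, 2, 12, so Player I commits to B. Subgame-perfect outcome: (B, W) with payoffs (12, 12).
Under simultaneous play:
Player I's best replies: W→T; X→T; Y→T; Z→B.
Player 2's best replies: T→Y; M→Y; B→W.
Only (T, Y) has each player best-responding; Nash payoffs (5, 11).
Player I's commitment gain: 12 − 5 = 7.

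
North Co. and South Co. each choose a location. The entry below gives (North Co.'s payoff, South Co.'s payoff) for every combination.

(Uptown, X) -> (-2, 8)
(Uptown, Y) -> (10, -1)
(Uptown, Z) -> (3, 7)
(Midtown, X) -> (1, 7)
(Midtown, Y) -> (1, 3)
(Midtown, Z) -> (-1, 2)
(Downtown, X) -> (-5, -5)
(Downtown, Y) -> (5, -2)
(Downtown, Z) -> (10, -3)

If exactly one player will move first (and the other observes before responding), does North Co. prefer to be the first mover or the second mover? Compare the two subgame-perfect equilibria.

first

If North Co. leads: South Co.'s best replies are Uptown→X, Midtown→X, Downtown→Y; North Co.'s induced payoffs -2, 1, 5; outcome (Downtown, Y), payoffs (5, -2).
If South Co. leads: North Co.'s best replies are X→Midtown, Y→Uptown, Z→Downtown; South Co.'s induced payoffs 7, -1, -3; outcome (Midtown, X), payoffs (1, 7).
North Co. gets 5 moving first and 1 moving second, so North Co. prefers to move first.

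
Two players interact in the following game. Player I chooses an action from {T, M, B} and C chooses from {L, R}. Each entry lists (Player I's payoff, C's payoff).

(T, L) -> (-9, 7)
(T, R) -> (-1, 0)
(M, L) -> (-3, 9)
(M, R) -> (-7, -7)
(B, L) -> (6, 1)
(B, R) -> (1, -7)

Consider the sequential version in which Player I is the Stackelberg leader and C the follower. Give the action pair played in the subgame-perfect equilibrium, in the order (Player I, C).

C best-responds to each possible Player I move:
- T → C plays L (best of 7, 0); Player I gets -9.
- M → C plays L (best of 9, -7); Player I gets -3.
- B → C plays L (best of 1, -7); Player I gets 6.
Maximizing over -9, -3, 6, Player I chooses B. Subgame-perfect outcome: (B, L) with payoffs (6, 1).

(B, L)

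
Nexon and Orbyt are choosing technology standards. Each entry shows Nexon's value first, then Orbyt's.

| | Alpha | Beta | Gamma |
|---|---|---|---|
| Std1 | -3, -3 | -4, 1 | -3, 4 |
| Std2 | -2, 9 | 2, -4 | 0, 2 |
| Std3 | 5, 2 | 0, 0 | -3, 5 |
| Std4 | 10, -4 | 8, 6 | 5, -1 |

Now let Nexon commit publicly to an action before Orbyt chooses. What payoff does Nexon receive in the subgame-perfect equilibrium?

Backward induction with Nexon moving first.
- Std1: Orbyt compares -3, 1, 4 and picks Gamma; Nexon would get -3.
- Std2: Orbyt compares 9, -4, 2 and picks Alpha; Nexon would get -2.
- Std3: Orbyt compares 2, 0, 5 and picks Gamma; Nexon would get -3.
- Std4: Orbyt compares -4, 6, -1 and picks Beta; Nexon would get 8.
Maximizing over -3, -2, -3, 8, Nexon chooses Std4. Subgame-perfect outcome: (Std4, Beta) with payoffs (8, 6).

8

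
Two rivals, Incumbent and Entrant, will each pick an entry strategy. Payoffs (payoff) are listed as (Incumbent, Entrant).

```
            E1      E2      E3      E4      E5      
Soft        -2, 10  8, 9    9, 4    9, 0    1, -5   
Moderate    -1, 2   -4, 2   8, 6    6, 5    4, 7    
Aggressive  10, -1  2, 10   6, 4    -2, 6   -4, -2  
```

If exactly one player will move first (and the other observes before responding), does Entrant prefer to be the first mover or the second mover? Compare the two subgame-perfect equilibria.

first

If Incumbent leads: Entrant's best replies are Soft→E1, Moderate→E5, Aggressive→E2; Incumbent's induced payoffs -2, 4, 2; outcome (Moderate, E5), payoffs (4, 7).
If Entrant leads: Incumbent's best replies are E1→Aggressive, E2→Soft, E3→Soft, E4→Soft, E5→Moderate; Entrant's induced payoffs -1, 9, 4, 0, 7; outcome (Soft, E2), payoffs (8, 9).
Entrant gets 9 moving first and 7 moving second, so Entrant prefers to move first.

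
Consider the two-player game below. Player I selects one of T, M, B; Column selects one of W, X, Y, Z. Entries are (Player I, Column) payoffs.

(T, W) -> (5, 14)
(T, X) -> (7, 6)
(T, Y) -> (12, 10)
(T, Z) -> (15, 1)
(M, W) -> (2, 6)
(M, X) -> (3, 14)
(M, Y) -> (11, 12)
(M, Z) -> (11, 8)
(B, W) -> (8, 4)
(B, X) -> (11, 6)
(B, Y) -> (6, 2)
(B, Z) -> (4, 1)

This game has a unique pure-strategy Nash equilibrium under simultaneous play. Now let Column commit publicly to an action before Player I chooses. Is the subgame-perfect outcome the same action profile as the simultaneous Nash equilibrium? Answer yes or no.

no

Backward induction with Column moving first.
- W: Player I compares 5, 2, 8 and picks B; Column would get 4.
- X: Player I compares 7, 3, 11 and picks B; Column would get 6.
- Y: Player I compares 12, 11, 6 and picks T; Column would get 10.
- Z: Player I compares 15, 11, 4 and picks T; Column would get 1.
Maximizing over 4, 6, 10, 1, Column chooses Y. Subgame-perfect outcome: (T, Y) with payoffs (12, 10).
For the simultaneous game, intersect best replies.
Player I's best replies: W→B; X→B; Y→T; Z→T.
Column's best replies: T→W; M→X; B→X.
Only (B, X) has each player best-responding; Nash payoffs (11, 6).
Sequential outcome (T, Y) differs from the Nash profile (B, X).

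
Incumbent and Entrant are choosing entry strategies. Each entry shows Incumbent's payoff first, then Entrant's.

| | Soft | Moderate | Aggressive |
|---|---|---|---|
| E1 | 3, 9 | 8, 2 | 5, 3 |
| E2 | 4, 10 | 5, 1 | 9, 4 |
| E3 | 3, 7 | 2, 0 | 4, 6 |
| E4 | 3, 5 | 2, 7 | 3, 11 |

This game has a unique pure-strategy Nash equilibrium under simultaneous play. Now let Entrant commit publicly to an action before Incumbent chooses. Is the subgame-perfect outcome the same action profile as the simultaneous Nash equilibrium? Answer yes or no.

Backward induction with Entrant moving first.
- Soft: BR = E2, leader payoff 10.
- Moderate: BR = E1, leader payoff 2.
- Aggressive: BR = E2, leader payoff 4.
Entrant's induced payoffs are 10, 2, 4, so Entrant commits to Soft. Subgame-perfect outcome: (E2, Soft) with payoffs (4, 10).
Now find the simultaneous Nash equilibrium.
Incumbent's best replies: Soft→E2; Moderate→E1; Aggressive→E2.
Entrant's best replies: E1→Soft; E2→Soft; E3→Soft; E4→Aggressive.
The unique mutual best reply is (E2, Soft), giving (4, 10).
Sequential outcome (E2, Soft) coincides with the Nash profile (E2, Soft).

yes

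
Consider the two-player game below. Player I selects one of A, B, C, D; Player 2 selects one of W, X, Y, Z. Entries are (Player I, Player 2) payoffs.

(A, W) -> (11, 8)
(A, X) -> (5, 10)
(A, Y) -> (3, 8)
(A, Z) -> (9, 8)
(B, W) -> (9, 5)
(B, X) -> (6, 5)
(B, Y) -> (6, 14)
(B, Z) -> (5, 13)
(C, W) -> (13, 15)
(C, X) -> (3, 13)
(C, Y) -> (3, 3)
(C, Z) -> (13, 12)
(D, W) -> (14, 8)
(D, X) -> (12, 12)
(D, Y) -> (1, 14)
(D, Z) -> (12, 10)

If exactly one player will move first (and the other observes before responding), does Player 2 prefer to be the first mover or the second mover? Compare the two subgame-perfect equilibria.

If Player I leads: Player 2's best replies are A→X, B→Y, C→W, D→Y; Player I's induced payoffs 5, 6, 13, 1; outcome (C, W), payoffs (13, 15).
If Player 2 leads: Player I's best replies are W→D, X→D, Y→B, Z→C; Player 2's induced payoffs 8, 12, 14, 12; outcome (B, Y), payoffs (6, 14).
Player 2 gets 14 moving first and 15 moving second, so Player 2 prefers to move second.

second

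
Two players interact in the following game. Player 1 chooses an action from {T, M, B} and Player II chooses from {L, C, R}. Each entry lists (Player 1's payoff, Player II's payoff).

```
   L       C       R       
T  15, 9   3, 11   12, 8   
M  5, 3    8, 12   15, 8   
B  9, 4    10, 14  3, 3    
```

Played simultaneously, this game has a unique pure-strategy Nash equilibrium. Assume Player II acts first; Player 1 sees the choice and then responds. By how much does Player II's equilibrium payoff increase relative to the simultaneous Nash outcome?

Solve by backward induction (Player II leads).
- L: Player 1 compares 15, 5, 9 and picks T; Player II would get 9.
- C: Player 1 compares 3, 8, 10 and picks B; Player II would get 14.
- R: Player 1 compares 12, 15, 3 and picks M; Player II would get 8.
Among 9, 14, 8, the best is 14 at C. Subgame-perfect outcome: (B, C) with payoffs (10, 14).
Now find the simultaneous Nash equilibrium.
Player 1's best replies: L→T; C→B; R→M.
Player II's best replies: T→C; M→C; B→C.
The unique mutual best reply is (B, C), giving (10, 14).
Player II's commitment gain: 14 − 14 = 0.

0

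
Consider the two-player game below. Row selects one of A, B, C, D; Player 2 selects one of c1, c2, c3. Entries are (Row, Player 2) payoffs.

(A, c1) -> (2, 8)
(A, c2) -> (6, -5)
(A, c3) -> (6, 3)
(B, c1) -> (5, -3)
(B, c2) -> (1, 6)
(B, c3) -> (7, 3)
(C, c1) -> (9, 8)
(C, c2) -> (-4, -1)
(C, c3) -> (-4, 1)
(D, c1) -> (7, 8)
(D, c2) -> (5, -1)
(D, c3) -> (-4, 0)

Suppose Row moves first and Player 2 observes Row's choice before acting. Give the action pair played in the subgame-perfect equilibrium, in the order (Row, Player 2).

Work backward from Player 2's decision.
- A: Player 2 compares 8, -5, 3 and picks c1; Row would get 2.
- B: Player 2 compares -3, 6, 3 and picks c2; Row would get 1.
- C: Player 2 compares 8, -1, 1 and picks c1; Row would get 9.
- D: Player 2 compares 8, -1, 0 and picks c1; Row would get 7.
Maximizing over 2, 1, 9, 7, Row chooses C. Subgame-perfect outcome: (C, c1) with payoffs (9, 8).

(C, c1)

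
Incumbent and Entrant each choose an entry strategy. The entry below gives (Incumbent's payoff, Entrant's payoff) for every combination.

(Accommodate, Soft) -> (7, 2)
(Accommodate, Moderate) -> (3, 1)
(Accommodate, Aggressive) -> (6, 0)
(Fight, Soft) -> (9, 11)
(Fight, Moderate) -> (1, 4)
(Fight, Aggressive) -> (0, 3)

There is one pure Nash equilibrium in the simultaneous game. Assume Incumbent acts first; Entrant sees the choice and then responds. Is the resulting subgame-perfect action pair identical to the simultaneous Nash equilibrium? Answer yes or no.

yes

Backward induction with Incumbent moving first.
- Accommodate: BR = Soft, leader payoff 7.
- Fight: BR = Soft, leader payoff 9.
Maximizing over 7, 9, Incumbent chooses Fight. Subgame-perfect outcome: (Fight, Soft) with payoffs (9, 11).
For the simultaneous game, intersect best replies.
Incumbent's best replies: Soft→Fight; Moderate→Accommodate; Aggressive→Accommodate.
Entrant's best replies: Accommodate→Soft; Fight→Soft.
The unique mutual best reply is (Fight, Soft), giving (9, 11).
Sequential outcome (Fight, Soft) coincides with the Nash profile (Fight, Soft).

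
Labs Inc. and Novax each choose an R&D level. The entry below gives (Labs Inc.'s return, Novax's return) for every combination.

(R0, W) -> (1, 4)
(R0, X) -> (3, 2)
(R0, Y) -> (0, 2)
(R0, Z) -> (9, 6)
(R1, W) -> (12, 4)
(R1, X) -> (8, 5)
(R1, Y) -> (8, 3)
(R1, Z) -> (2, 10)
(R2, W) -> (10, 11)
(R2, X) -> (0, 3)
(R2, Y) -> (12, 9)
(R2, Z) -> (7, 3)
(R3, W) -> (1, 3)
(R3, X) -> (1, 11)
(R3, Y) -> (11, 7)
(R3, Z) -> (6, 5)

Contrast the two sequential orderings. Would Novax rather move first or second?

second

If Labs Inc. leads: Novax's best replies are R0→Z, R1→Z, R2→W, R3→X; Labs Inc.'s induced payoffs 9, 2, 10, 1; outcome (R2, W), payoffs (10, 11).
If Novax leads: Labs Inc.'s best replies are W→R1, X→R1, Y→R2, Z→R0; Novax's induced payoffs 4, 5, 9, 6; outcome (R2, Y), payoffs (12, 9).
Novax gets 9 moving first and 11 moving second, so Novax prefers to move second.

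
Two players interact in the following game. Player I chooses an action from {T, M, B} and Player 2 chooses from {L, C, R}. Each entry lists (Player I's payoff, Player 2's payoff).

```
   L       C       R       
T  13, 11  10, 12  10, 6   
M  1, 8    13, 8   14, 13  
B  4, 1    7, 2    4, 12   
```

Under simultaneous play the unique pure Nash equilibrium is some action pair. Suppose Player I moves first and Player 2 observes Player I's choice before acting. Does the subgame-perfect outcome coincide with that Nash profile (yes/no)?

yes

Solve by backward induction (Player I leads).
- T → Player 2 plays C (best of 11, 12, 6); Player I gets 10.
- M → Player 2 plays R (best of 8, 8, 13); Player I gets 14.
- B → Player 2 plays R (best of 1, 2, 12); Player I gets 4.
Player I's induced payoffs are 10, 14, 4, so Player I commits to M. Subgame-perfect outcome: (M, R) with payoffs (14, 13).
For the simultaneous game, intersect best replies.
Player I's best replies: L→T; C→M; R→M.
Player 2's best replies: T→C; M→R; B→R.
The unique mutual best reply is (M, R), giving (14, 13).
Sequential outcome (M, R) coincides with the Nash profile (M, R).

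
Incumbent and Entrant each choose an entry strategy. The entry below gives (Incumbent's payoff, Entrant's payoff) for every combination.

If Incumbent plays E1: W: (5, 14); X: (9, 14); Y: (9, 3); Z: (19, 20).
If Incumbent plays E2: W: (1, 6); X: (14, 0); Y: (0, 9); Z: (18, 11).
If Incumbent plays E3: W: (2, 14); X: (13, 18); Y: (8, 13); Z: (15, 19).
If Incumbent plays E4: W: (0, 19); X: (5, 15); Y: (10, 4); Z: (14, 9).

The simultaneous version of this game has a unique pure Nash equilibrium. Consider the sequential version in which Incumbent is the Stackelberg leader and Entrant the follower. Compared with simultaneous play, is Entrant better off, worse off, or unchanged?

Backward induction with Incumbent moving first.
- E1 → Entrant plays Z (best of 14, 14, 3, 20); Incumbent gets 19.
- E2 → Entrant plays Z (best of 6, 0, 9, 11); Incumbent gets 18.
- E3 → Entrant plays Z (best of 14, 18, 13, 19); Incumbent gets 15.
- E4 → Entrant plays W (best of 19, 15, 4, 9); Incumbent gets 0.
Maximizing over 19, 18, 15, 0, Incumbent chooses E1. Subgame-perfect outcome: (E1, Z) with payoffs (19, 20).
Under simultaneous play:
Incumbent's best replies: W→E1; X→E2; Y→E4; Z→E1.
Entrant's best replies: E1→Z; E2→Z; E3→Z; E4→W.
The unique mutual best reply is (E1, Z), giving (19, 20).
Entrant earns 20 sequentially versus 20 at the Nash outcome: unchanged.

unchanged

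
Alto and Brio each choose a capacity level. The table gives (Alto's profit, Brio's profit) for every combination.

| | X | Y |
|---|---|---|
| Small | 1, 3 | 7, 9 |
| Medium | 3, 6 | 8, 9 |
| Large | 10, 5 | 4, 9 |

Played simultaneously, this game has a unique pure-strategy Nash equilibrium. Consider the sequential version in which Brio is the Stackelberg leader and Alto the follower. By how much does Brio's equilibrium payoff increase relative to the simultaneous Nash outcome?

Backward induction with Brio moving first.
- X: Alto compares 1, 3, 10 and picks Large; Brio would get 5.
- Y: Alto compares 7, 8, 4 and picks Medium; Brio would get 9.
Among 5, 9, the best is 9 at Y. Subgame-perfect outcome: (Medium, Y) with payoffs (8, 9).
For the simultaneous game, intersect best replies.
Alto's best replies: X→Large; Y→Medium.
Brio's best replies: Small→Y; Medium→Y; Large→Y.
The unique mutual best reply is (Medium, Y), giving (8, 9).
Brio's commitment gain: 9 − 9 = 0.

0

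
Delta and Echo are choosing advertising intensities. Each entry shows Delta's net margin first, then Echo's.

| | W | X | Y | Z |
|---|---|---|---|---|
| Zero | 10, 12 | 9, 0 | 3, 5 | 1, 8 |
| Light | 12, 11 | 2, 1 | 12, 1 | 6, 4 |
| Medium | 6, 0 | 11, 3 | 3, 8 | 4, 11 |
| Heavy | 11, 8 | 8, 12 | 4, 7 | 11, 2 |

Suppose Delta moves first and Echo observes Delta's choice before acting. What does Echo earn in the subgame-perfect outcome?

Solve by backward induction (Delta leads).
- Zero → Echo plays W (best of 12, 0, 5, 8); Delta gets 10.
- Light → Echo plays W (best of 11, 1, 1, 4); Delta gets 12.
- Medium → Echo plays Z (best of 0, 3, 8, 11); Delta gets 4.
- Heavy → Echo plays X (best of 8, 12, 7, 2); Delta gets 8.
Maximizing over 10, 12, 4, 8, Delta chooses Light. Subgame-perfect outcome: (Light, W) with payoffs (12, 11).

11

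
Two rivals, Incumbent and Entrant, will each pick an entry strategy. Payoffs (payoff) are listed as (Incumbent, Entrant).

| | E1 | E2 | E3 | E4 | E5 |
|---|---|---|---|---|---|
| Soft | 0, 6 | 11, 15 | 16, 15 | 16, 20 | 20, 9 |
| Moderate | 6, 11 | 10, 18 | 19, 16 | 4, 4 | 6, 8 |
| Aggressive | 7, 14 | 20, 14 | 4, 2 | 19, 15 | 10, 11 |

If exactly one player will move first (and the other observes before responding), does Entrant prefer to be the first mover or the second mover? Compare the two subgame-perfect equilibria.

If Incumbent leads: Entrant's best replies are Soft→E4, Moderate→E2, Aggressive→E4; Incumbent's induced payoffs 16, 10, 19; outcome (Aggressive, E4), payoffs (19, 15).
If Entrant leads: Incumbent's best replies are E1→Aggressive, E2→Aggressive, E3→Moderate, E4→Aggressive, E5→Soft; Entrant's induced payoffs 14, 14, 16, 15, 9; outcome (Moderate, E3), payoffs (19, 16).
Entrant gets 16 moving first and 15 moving second, so Entrant prefers to move first.

first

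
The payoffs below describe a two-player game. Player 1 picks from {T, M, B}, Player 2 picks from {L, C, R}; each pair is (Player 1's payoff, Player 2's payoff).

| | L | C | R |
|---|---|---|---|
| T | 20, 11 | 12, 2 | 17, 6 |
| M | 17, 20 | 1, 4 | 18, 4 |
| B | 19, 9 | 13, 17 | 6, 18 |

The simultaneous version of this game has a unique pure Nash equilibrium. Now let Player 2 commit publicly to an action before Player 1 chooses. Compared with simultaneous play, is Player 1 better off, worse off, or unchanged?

worse off

Player 1 best-responds to each possible Player 2 move:
- L: BR = T, leader payoff 11.
- C: BR = B, leader payoff 17.
- R: BR = M, leader payoff 4.
Maximizing over 11, 17, 4, Player 2 chooses C. Subgame-perfect outcome: (B, C) with payoffs (13, 17).
Under simultaneous play:
Player 1's best replies: L→T; C→B; R→M.
Player 2's best replies: T→L; M→L; B→R.
The unique mutual best reply is (T, L), giving (20, 11).
Player 1 earns 13 sequentially versus 20 at the Nash outcome: worse off.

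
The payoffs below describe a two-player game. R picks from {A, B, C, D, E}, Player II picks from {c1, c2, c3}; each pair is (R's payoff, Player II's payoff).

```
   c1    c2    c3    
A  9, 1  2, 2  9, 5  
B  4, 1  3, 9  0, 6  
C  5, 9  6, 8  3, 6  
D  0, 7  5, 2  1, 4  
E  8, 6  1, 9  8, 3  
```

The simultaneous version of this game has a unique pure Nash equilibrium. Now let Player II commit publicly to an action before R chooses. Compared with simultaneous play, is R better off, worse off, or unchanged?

R best-responds to each possible Player II move:
- c1: BR = A, leader payoff 1.
- c2: BR = C, leader payoff 8.
- c3: BR = A, leader payoff 5.
Maximizing over 1, 8, 5, Player II chooses c2. Subgame-perfect outcome: (C, c2) with payoffs (6, 8).
For the simultaneous game, intersect best replies.
R's best replies: c1→A; c2→C; c3→A.
Player II's best replies: A→c3; B→c2; C→c1; D→c1; E→c2.
The unique mutual best reply is (A, c3), giving (9, 5).
R earns 6 sequentially versus 9 at the Nash outcome: worse off.

worse off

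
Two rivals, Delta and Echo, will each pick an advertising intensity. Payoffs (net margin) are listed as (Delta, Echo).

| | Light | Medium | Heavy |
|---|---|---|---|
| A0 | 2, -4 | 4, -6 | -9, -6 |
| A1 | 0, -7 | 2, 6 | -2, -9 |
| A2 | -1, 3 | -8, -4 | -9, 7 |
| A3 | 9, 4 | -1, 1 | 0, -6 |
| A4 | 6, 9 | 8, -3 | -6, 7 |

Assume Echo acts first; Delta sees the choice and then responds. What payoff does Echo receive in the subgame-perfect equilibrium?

4

Solve by backward induction (Echo leads).
- Light: BR = A3, leader payoff 4.
- Medium: BR = A4, leader payoff -3.
- Heavy: BR = A3, leader payoff -6.
Echo's induced payoffs are 4, -3, -6, so Echo commits to Light. Subgame-perfect outcome: (A3, Light) with payoffs (9, 4).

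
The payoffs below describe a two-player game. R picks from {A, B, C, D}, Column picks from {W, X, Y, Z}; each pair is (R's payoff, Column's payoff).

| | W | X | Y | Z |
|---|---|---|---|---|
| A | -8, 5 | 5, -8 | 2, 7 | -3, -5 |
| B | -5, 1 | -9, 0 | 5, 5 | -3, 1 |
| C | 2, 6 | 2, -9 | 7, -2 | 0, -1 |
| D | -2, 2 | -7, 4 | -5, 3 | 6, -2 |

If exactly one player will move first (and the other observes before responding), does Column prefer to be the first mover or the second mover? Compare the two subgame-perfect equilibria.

first

If R leads: Column's best replies are A→Y, B→Y, C→W, D→X; R's induced payoffs 2, 5, 2, -7; outcome (B, Y), payoffs (5, 5).
If Column leads: R's best replies are W→C, X→A, Y→C, Z→D; Column's induced payoffs 6, -8, -2, -2; outcome (C, W), payoffs (2, 6).
Column gets 6 moving first and 5 moving second, so Column prefers to move first.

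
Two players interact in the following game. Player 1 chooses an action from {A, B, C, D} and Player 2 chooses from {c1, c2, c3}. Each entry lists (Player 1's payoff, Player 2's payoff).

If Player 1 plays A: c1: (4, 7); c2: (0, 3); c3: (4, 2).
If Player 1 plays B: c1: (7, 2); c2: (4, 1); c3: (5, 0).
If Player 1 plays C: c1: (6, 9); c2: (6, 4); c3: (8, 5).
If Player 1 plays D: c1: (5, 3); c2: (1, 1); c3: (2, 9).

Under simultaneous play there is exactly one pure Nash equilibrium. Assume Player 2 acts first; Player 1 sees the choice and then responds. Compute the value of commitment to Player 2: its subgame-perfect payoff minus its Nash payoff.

Solve by backward induction (Player 2 leads).
- c1: Player 1 compares 4, 7, 6, 5 and picks B; Player 2 would get 2.
- c2: Player 1 compares 0, 4, 6, 1 and picks C; Player 2 would get 4.
- c3: Player 1 compares 4, 5, 8, 2 and picks C; Player 2 would get 5.
Player 2's induced payoffs are 2, 4, 5, so Player 2 commits to c3. Subgame-perfect outcome: (C, c3) with payoffs (8, 5).
Under simultaneous play:
Player 1's best replies: c1→B; c2→C; c3→C.
Player 2's best replies: A→c1; B→c1; C→c1; D→c3.
The unique mutual best reply is (B, c1), giving (7, 2).
Player 2's commitment gain: 5 − 2 = 3.

3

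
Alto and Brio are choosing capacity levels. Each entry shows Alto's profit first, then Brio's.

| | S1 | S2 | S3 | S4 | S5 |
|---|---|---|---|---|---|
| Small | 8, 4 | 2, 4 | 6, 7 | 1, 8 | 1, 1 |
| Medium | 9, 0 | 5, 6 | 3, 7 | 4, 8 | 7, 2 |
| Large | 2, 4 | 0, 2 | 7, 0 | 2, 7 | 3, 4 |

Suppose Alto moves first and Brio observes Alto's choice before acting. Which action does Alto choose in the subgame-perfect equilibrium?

Solve by backward induction (Alto leads).
- Small → Brio plays S4 (best of 4, 4, 7, 8, 1); Alto gets 1.
- Medium → Brio plays S4 (best of 0, 6, 7, 8, 2); Alto gets 4.
- Large → Brio plays S4 (best of 4, 2, 0, 7, 4); Alto gets 2.
Among 1, 4, 2, the best is 4 at Medium. Subgame-perfect outcome: (Medium, S4) with payoffs (4, 8).

Medium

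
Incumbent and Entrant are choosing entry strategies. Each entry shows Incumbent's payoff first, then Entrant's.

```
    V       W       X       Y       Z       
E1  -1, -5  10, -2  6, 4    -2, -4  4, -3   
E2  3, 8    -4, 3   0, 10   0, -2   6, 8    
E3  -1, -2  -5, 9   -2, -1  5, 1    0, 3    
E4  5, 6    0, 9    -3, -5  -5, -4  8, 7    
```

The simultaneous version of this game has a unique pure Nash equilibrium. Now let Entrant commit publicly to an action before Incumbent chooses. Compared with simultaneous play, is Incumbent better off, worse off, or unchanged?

Backward induction with Entrant moving first.
- V: Incumbent compares -1, 3, -1, 5 and picks E4; Entrant would get 6.
- W: Incumbent compares 10, -4, -5, 0 and picks E1; Entrant would get -2.
- X: Incumbent compares 6, 0, -2, -3 and picks E1; Entrant would get 4.
- Y: Incumbent compares -2, 0, 5, -5 and picks E3; Entrant would get 1.
- Z: Incumbent compares 4, 6, 0, 8 and picks E4; Entrant would get 7.
Entrant's induced payoffs are 6, -2, 4, 1, 7, so Entrant commits to Z. Subgame-perfect outcome: (E4, Z) with payoffs (8, 7).
For the simultaneous game, intersect best replies.
Incumbent's best replies: V→E4; W→E1; X→E1; Y→E3; Z→E4.
Entrant's best replies: E1→X; E2→X; E3→W; E4→W.
The unique mutual best reply is (E1, X), giving (6, 4).
Incumbent earns 8 sequentially versus 6 at the Nash outcome: better off.

better off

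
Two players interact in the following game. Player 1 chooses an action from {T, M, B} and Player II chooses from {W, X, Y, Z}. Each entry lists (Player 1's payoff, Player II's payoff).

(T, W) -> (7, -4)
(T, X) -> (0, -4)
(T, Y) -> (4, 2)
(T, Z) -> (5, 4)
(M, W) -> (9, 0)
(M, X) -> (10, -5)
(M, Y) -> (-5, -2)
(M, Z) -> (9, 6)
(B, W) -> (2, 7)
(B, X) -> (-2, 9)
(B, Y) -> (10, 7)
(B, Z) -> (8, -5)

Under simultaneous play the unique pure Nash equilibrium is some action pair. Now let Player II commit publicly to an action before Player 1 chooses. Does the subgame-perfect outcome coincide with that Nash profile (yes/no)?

no

Backward induction with Player II moving first.
- W: Player 1 compares 7, 9, 2 and picks M; Player II would get 0.
- X: Player 1 compares 0, 10, -2 and picks M; Player II would get -5.
- Y: Player 1 compares 4, -5, 10 and picks B; Player II would get 7.
- Z: Player 1 compares 5, 9, 8 and picks M; Player II would get 6.
Player II's induced payoffs are 0, -5, 7, 6, so Player II commits to Y. Subgame-perfect outcome: (B, Y) with payoffs (10, 7).
Now find the simultaneous Nash equilibrium.
Player 1's best replies: W→M; X→M; Y→B; Z→M.
Player II's best replies: T→Z; M→Z; B→X.
The unique mutual best reply is (M, Z), giving (9, 6).
Sequential outcome (B, Y) differs from the Nash profile (M, Z).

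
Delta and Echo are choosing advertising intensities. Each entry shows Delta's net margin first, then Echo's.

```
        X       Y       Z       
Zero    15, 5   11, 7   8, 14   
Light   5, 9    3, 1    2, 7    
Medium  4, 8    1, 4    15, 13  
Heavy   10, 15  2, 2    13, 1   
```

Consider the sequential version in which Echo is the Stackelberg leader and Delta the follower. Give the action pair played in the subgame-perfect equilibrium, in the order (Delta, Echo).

Work backward from Delta's decision.
- X: BR = Zero, leader payoff 5.
- Y: BR = Zero, leader payoff 7.
- Z: BR = Medium, leader payoff 13.
Maximizing over 5, 7, 13, Echo chooses Z. Subgame-perfect outcome: (Medium, Z) with payoffs (15, 13).

(Medium, Z)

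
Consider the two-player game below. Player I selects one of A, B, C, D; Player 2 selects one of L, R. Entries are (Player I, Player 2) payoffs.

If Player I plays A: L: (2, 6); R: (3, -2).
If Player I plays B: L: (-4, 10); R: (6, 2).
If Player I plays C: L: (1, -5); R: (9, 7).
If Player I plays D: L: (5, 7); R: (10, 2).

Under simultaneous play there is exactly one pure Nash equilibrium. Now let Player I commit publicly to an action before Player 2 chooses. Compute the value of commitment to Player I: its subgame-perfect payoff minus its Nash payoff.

Solve by backward induction (Player I leads).
- A: BR = L, leader payoff 2.
- B: BR = L, leader payoff -4.
- C: BR = R, leader payoff 9.
- D: BR = L, leader payoff 5.
Maximizing over 2, -4, 9, 5, Player I chooses C. Subgame-perfect outcome: (C, R) with payoffs (9, 7).
Now find the simultaneous Nash equilibrium.
Player I's best replies: L→D; R→D.
Player 2's best replies: A→L; B→L; C→R; D→L.
The unique mutual best reply is (D, L), giving (5, 7).
Player I's commitment gain: 9 − 5 = 4.

4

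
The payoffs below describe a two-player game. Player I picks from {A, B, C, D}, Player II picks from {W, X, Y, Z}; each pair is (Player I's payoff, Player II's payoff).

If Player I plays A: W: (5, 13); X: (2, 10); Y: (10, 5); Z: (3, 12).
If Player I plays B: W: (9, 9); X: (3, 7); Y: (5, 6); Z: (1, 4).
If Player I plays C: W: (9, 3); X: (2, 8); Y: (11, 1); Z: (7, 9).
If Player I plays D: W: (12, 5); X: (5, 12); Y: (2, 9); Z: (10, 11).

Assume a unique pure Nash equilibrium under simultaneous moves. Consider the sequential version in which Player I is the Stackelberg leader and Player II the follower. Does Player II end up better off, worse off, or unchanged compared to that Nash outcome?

Work backward from Player II's decision.
- A: BR = W, leader payoff 5.
- B: BR = W, leader payoff 9.
- C: BR = Z, leader payoff 7.
- D: BR = X, leader payoff 5.
Among 5, 9, 7, 5, the best is 9 at B. Subgame-perfect outcome: (B, W) with payoffs (9, 9).
Under simultaneous play:
Player I's best replies: W→D; X→D; Y→C; Z→D.
Player II's best replies: A→W; B→W; C→Z; D→X.
The unique mutual best reply is (D, X), giving (5, 12).
Player II earns 9 sequentially versus 12 at the Nash outcome: worse off.

worse off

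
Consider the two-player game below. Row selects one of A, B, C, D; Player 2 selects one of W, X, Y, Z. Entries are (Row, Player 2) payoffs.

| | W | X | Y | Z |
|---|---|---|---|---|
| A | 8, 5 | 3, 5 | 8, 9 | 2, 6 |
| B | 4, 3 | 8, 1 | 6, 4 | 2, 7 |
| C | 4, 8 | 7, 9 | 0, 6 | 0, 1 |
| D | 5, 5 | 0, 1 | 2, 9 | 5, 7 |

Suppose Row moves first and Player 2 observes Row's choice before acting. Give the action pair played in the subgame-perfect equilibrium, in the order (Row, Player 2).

Work backward from Player 2's decision.
- A: BR = Y, leader payoff 8.
- B: BR = Z, leader payoff 2.
- C: BR = X, leader payoff 7.
- D: BR = Y, leader payoff 2.
Among 8, 2, 7, 2, the best is 8 at A. Subgame-perfect outcome: (A, Y) with payoffs (8, 9).

(A, Y)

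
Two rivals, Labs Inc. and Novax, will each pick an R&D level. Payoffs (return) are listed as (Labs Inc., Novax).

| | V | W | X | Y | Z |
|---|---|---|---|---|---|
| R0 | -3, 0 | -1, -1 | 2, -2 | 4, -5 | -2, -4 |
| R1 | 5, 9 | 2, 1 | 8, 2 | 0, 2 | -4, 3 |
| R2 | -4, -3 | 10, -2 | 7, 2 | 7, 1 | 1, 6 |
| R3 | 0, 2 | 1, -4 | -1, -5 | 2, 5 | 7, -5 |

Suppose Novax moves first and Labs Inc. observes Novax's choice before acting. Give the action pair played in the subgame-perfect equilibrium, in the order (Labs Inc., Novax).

(R1, V)

Labs Inc. best-responds to each possible Novax move:
- V → Labs Inc. plays R1 (best of -3, 5, -4, 0); Novax gets 9.
- W → Labs Inc. plays R2 (best of -1, 2, 10, 1); Novax gets -2.
- X → Labs Inc. plays R1 (best of 2, 8, 7, -1); Novax gets 2.
- Y → Labs Inc. plays R2 (best of 4, 0, 7, 2); Novax gets 1.
- Z → Labs Inc. plays R3 (best of -2, -4, 1, 7); Novax gets -5.
Among 9, -2, 2, 1, -5, the best is 9 at V. Subgame-perfect outcome: (R1, V) with payoffs (5, 9).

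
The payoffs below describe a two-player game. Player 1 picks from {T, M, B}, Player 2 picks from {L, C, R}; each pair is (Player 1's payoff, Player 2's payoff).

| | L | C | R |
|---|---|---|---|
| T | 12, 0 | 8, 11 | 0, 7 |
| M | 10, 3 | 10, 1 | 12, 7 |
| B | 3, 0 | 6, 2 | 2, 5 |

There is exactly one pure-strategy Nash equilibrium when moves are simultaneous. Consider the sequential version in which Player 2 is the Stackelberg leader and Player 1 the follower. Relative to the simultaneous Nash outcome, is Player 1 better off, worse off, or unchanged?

Backward induction with Player 2 moving first.
- L: BR = T, leader payoff 0.
- C: BR = M, leader payoff 1.
- R: BR = M, leader payoff 7.
Maximizing over 0, 1, 7, Player 2 chooses R. Subgame-perfect outcome: (M, R) with payoffs (12, 7).
Now find the simultaneous Nash equilibrium.
Player 1's best replies: L→T; C→M; R→M.
Player 2's best replies: T→C; M→R; B→R.
The unique mutual best reply is (M, R), giving (12, 7).
Player 1 earns 12 sequentially versus 12 at the Nash outcome: unchanged.

unchanged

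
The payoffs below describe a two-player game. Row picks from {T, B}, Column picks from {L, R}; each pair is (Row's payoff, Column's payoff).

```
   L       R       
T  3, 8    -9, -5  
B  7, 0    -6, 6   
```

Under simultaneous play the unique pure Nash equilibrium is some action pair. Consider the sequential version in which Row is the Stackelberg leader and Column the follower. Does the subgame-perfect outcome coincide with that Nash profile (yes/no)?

Backward induction with Row moving first.
- T: Column compares 8, -5 and picks L; Row would get 3.
- B: Column compares 0, 6 and picks R; Row would get -6.
Maximizing over 3, -6, Row chooses T. Subgame-perfect outcome: (T, L) with payoffs (3, 8).
Now find the simultaneous Nash equilibrium.
Row's best replies: L→B; R→B.
Column's best replies: T→L; B→R.
Only (B, R) has each player best-responding; Nash payoffs (-6, 6).
Sequential outcome (T, L) differs from the Nash profile (B, R).

no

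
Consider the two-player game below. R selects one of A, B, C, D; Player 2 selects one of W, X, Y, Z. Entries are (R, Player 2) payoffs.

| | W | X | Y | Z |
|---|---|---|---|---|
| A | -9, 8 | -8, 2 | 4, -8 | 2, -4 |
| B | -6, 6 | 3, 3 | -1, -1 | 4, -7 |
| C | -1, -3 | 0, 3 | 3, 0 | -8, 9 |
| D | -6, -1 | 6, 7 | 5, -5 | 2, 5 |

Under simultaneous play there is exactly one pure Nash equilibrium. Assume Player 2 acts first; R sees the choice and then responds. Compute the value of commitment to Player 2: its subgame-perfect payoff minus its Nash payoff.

Backward induction with Player 2 moving first.
- W: R compares -9, -6, -1, -6 and picks C; Player 2 would get -3.
- X: R compares -8, 3, 0, 6 and picks D; Player 2 would get 7.
- Y: R compares 4, -1, 3, 5 and picks D; Player 2 would get -5.
- Z: R compares 2, 4, -8, 2 and picks B; Player 2 would get -7.
Player 2's induced payoffs are -3, 7, -5, -7, so Player 2 commits to X. Subgame-perfect outcome: (D, X) with payoffs (6, 7).
Under simultaneous play:
R's best replies: W→C; X→D; Y→D; Z→B.
Player 2's best replies: A→W; B→W; C→Z; D→X.
The unique mutual best reply is (D, X), giving (6, 7).
Player 2's commitment gain: 7 − 7 = 0.

0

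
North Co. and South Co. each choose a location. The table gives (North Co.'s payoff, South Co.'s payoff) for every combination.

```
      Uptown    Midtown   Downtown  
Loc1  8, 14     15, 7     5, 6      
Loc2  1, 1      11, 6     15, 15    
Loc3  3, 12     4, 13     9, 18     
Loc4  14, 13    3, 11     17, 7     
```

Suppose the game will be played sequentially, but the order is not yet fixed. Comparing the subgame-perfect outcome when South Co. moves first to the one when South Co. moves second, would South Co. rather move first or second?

second

If North Co. leads: South Co.'s best replies are Loc1→Uptown, Loc2→Downtown, Loc3→Downtown, Loc4→Uptown; North Co.'s induced payoffs 8, 15, 9, 14; outcome (Loc2, Downtown), payoffs (15, 15).
If South Co. leads: North Co.'s best replies are Uptown→Loc4, Midtown→Loc1, Downtown→Loc4; South Co.'s induced payoffs 13, 7, 7; outcome (Loc4, Uptown), payoffs (14, 13).
South Co. gets 13 moving first and 15 moving second, so South Co. prefers to move second.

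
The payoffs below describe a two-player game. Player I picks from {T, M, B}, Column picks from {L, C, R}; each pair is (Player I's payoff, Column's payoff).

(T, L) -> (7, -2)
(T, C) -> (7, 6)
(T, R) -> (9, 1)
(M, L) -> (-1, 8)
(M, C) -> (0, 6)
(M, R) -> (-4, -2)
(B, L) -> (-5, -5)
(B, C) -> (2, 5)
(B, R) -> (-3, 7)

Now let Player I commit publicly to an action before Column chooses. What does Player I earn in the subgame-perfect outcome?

7

Work backward from Column's decision.
- T: BR = C, leader payoff 7.
- M: BR = L, leader payoff -1.
- B: BR = R, leader payoff -3.
Maximizing over 7, -1, -3, Player I chooses T. Subgame-perfect outcome: (T, C) with payoffs (7, 6).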